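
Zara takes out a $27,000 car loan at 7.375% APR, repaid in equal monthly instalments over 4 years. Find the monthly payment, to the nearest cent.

$651.26

Monthly rate = 7.375%/12 = 0.0061458; payment = 27,000 × 0.0061458 / (1 − (1+0.0061458)^−48) = $651.26.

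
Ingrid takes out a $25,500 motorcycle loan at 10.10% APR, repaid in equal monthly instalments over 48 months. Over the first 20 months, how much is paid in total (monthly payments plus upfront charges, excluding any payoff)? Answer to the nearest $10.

$12,960

Monthly rate = 10.1%/12 = 0.0084167; payment = 25,500 × 0.0084167 / (1 − (1+0.0084167)^−48) = $647.97.
Total outlay = 20 × $647.97 = $12,959.40.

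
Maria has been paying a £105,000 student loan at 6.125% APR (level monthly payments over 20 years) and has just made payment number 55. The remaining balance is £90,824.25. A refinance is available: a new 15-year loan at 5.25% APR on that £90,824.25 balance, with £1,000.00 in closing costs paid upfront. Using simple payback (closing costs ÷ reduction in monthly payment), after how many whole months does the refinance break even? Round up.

Current payment = 105,000 × 6.125%/12 / (1 − (1+0.0051042)^−240) = £759.84.
Refinanced payment = 90,824.25 × 0.0043750 / (1 − (1+0.0043750)^−180) = £730.12.
Monthly savings = £759.84 − £730.12 = £29.72.
Break-even = £1,000.00 / £29.72 = 33.65 → 34 months.

34 months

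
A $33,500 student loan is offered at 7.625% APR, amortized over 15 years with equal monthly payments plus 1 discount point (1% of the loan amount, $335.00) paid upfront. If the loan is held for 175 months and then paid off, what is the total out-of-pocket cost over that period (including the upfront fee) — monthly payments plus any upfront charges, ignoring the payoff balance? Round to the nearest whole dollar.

Monthly rate = 7.625%/12 = 0.0063542; payment = 33,500 × 0.0063542 / (1 − (1+0.0063542)^−180) = $312.93.
Total outlay = 175 × $312.93 + $335.00 = $55,097.75.

$55,098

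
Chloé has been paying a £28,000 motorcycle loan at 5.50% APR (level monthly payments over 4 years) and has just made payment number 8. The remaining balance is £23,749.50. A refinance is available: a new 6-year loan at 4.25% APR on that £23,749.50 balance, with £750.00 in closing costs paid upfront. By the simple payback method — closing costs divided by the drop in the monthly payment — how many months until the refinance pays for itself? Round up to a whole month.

3 months

Current payment = 28,000 × 5.5%/12 / (1 − (1+0.0045833)^−48) = £651.18.
Refinanced payment = 23,749.50 × 0.0035417 / (1 − (1+0.0035417)^−72) = £374.28.
Monthly savings = £651.18 − £374.28 = £276.90.
Break-even = £750.00 / £276.90 = 2.71 → 3 months.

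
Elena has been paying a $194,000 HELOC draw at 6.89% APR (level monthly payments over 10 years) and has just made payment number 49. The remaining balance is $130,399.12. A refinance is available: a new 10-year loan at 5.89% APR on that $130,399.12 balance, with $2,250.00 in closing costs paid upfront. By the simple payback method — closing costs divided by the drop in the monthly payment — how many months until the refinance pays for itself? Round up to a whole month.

3 months

Current payment = 194,000 × 6.89%/12 / (1 − (1+0.0057417)^−120) = $2,241.52.
Refinanced payment = 130,399.12 × 0.0049083 / (1 − (1+0.0049083)^−120) = $1,440.50.
Monthly savings = $2,241.52 − $1,440.50 = $801.02.
Break-even = $2,250.00 / $801.02 = 2.81 → 3 months.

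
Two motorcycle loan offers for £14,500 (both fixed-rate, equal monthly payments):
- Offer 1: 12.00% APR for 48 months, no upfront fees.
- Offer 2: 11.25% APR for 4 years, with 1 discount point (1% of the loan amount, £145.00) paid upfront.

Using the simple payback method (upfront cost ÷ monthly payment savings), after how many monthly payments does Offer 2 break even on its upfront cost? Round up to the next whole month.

Offer 1: at 12.00% the monthly rate is 0.0100000, so the payment is 14,500 × 0.0100000 / (1 − 1.0100000^−48) = £381.84.
Offer 2: at 11.25% the monthly rate is 0.0093750, so the payment is 14,500 × 0.0093750 / (1 − 1.0093750^−48) = £376.52.
Monthly savings = £381.84 − £376.52 = £5.32.
Break-even = £145.00 / £5.32 = 27.26 → 28 months.

28 months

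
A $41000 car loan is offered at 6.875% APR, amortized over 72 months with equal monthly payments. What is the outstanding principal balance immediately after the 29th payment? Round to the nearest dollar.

With monthly rate i = 6.875%/12 = 0.0057292, the balance after k of n payments is P · [(1+i)^n − (1+i)^k] / [(1+i)^n − 1].
(1+0.0057292)^72 = 1.50881240 and (1+0.0057292)^29 = 1.18018559, so the balance is 41,000 × (1.50881240 − 1.18018559) / (1.50881240 − 1) = $26,480.68.

$26,481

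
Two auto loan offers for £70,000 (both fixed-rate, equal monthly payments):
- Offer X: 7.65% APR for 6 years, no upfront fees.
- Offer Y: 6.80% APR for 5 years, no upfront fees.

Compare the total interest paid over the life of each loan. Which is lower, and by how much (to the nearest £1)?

Offer Y by £4,739

Offer X: at 7.65% the monthly rate is 0.0063750, so the payment is 70,000 × 0.0063750 / (1 − 1.0063750^−72) = £1,215.40.
Total interest on Offer X = 72 × £1,215.40 − £70,000 = £17,508.80.
Offer Y: monthly rate = 6.8%/12 = 0.0056667; payment = 70,000 × 0.0056667 / (1 − (1+0.0056667)^−60) = £1,379.49.
Total interest on Offer Y = 60 × £1,379.49 − £70,000 = £12,769.40.
Offer Y is lower by £4,739.40.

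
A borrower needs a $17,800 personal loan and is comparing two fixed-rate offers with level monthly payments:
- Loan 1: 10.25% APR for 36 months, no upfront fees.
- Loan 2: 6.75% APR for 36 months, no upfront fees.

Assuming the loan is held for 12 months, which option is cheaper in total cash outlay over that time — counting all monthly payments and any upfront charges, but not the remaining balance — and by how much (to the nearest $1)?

Loan 2 by $346

Loan 1: at 10.25% the monthly rate is 0.0085417, so the payment is 17,800 × 0.0085417 / (1 − 1.0085417^−36) = $576.45.
Loan 2: at 6.75% the monthly rate is 0.0056250, so the payment is 17,800 × 0.0056250 / (1 − 1.0056250^−36) = $547.58.
Over 12 months: Loan 1 costs 12 × $576.45 = $6,917.40; Loan 2 costs 12 × $547.58 = $6,570.96.
Loan 2 is cheaper by $6,917.40 − $6,570.96 = $346.44.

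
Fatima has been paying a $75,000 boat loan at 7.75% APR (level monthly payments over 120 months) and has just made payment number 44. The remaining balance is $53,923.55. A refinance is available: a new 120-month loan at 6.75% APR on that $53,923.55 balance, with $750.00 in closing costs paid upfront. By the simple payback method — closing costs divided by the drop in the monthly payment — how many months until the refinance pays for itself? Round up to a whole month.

Current payment = 75,000 × 7.75%/12 / (1 − (1+0.0064583)^−120) = $900.08.
Refinanced payment = 53,923.55 × 0.0056250 / (1 − (1+0.0056250)^−120) = $619.17.
Monthly savings = $900.08 − $619.17 = $280.91.
Break-even = $750.00 / $280.91 = 2.67 → 3 months.

3 months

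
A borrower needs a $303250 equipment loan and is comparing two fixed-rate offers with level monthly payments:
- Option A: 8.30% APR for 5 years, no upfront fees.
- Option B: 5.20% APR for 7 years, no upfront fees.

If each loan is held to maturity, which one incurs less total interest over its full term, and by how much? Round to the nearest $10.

Option A: monthly rate = 8.3%/12 = 0.0069167; payment = 303,250 × 0.0069167 / (1 − (1+0.0069167)^−60) = $6,192.45.
Total interest on Option A = 60 × $6,192.45 − $303,250 = $68,297.00.
Option B: monthly rate = 5.2%/12 = 0.0043333; payment = 303,250 × 0.0043333 / (1 − (1+0.0043333)^−84) = $4,314.66.
Total interest on Option B = 84 × $4,314.66 − $303,250 = $59,181.44.
Option B is lower by $9,115.56.

Option B by $9,120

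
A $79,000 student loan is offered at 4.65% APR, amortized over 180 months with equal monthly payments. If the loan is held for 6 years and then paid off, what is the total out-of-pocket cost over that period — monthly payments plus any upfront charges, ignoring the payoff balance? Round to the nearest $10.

At 4.65% the monthly rate is 0.0038750, so the payment is 79,000 × 0.0038750 / (1 − 1.0038750^−180) = $610.42.
Total outlay = 72 × $610.42 = $43,950.24.

$43,950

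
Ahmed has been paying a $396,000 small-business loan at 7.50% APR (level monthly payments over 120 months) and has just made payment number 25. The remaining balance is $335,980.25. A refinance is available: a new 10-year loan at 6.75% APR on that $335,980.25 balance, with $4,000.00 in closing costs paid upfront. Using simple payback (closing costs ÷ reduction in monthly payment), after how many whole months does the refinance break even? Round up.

Current payment = 396,000 × 7.5%/12 / (1 − (1+0.0062500)^−120) = $4,700.59.
Refinanced payment = 335,980.25 × 0.0056250 / (1 − (1+0.0056250)^−120) = $3,857.86.
Monthly savings = $4,700.59 − $3,857.86 = $842.73.
Break-even = $4,000.00 / $842.73 = 4.75 → 5 months.

5 months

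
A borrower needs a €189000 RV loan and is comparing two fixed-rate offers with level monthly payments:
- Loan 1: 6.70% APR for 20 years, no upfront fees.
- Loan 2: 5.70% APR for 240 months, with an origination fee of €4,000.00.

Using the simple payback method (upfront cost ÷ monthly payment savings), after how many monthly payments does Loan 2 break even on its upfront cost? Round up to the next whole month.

37 months

Loan 1: at 6.70% the monthly rate is 0.0055833, so the payment is 189,000 × 0.0055833 / (1 − 1.0055833^−240) = €1,431.48.
Loan 2: at 5.70% the monthly rate is 0.0047500, so the payment is 189,000 × 0.0047500 / (1 − 1.0047500^−240) = €1,321.55.
Monthly savings = €1,431.48 − €1,321.55 = €109.93.
Break-even = €4,000.00 / €109.93 = 36.39 → 37 months.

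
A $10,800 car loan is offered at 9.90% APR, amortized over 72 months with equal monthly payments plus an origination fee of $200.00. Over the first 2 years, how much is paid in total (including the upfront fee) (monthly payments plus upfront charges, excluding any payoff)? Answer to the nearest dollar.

At 9.90% the monthly rate is 0.0082500, so the payment is 10,800 × 0.0082500 / (1 − 1.0082500^−72) = $199.53.
Total outlay = 24 × $199.53 + $200.00 = $4,988.72.

$4,989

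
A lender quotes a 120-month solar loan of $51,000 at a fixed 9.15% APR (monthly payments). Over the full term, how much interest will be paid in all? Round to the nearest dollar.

Monthly rate = 9.15%/12 = 0.0076250; payment = 51,000 × 0.0076250 / (1 − (1+0.0076250)^−120) = $650.19.
Total paid = 120 × $650.19 = $78,022.80; interest = $78,022.80 − $51,000 = $27,022.80.

$27,023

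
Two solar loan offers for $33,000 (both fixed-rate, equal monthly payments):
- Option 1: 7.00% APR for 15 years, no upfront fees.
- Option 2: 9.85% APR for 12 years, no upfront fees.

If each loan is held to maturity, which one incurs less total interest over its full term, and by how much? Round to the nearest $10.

Option 1: at 7.00% the monthly rate is 0.0058333, so the payment is 33,000 × 0.0058333 / (1 − 1.0058333^−180) = $296.61.
Total interest on Option 1 = 180 × $296.61 − $33,000 = $20,389.80.
Option 2: monthly rate = 9.85%/12 = 0.0082083; payment = 33,000 × 0.0082083 / (1 − (1+0.0082083)^−144) = $391.52.
Total interest on Option 2 = 144 × $391.52 − $33,000 = $23,378.88.
Option 1 is lower by $2,989.08.

Option 1 by $2,990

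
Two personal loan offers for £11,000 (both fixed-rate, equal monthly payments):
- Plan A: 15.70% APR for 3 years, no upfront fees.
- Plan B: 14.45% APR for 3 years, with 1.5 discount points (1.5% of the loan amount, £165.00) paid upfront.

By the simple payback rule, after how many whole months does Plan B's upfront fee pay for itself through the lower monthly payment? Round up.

Plan A: monthly rate = 15.7%/12 = 0.0130833; payment = 11,000 × 0.0130833 / (1 − (1+0.0130833)^−36) = £385.10.
Plan B: at 14.45% the monthly rate is 0.0120417, so the payment is 11,000 × 0.0120417 / (1 − 1.0120417^−36) = £378.36.
Monthly savings = £385.10 − £378.36 = £6.74.
Break-even = £165.00 / £6.74 = 24.48 → 25 months.

25 months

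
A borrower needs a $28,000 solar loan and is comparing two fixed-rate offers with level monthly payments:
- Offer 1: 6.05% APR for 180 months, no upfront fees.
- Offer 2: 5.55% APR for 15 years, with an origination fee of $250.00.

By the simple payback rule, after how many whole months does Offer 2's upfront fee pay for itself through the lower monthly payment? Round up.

34 months

Offer 1: monthly rate = 6.05%/12 = 0.0050417; payment = 28,000 × 0.0050417 / (1 − (1+0.0050417)^−180) = $237.04.
Offer 2: monthly rate = 5.55%/12 = 0.0046250; payment = 28,000 × 0.0046250 / (1 − (1+0.0046250)^−180) = $229.53.
Monthly savings = $237.04 − $229.53 = $7.51.
Break-even = $250.00 / $7.51 = 33.29 → 34 months.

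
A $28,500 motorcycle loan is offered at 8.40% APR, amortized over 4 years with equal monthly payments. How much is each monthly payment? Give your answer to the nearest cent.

$701.13

Monthly rate = 8.4%/12 = 0.0070000; payment = 28,500 × 0.0070000 / (1 − (1+0.0070000)^−48) = $701.13.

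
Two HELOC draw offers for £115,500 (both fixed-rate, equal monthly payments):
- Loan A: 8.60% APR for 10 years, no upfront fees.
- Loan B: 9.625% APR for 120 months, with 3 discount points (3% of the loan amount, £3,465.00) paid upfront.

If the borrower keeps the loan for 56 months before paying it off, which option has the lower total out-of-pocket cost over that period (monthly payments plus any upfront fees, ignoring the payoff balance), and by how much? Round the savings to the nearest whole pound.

Loan A by £7,062

Loan A: monthly rate = 8.6%/12 = 0.0071667; payment = 115,500 × 0.0071667 / (1 − (1+0.0071667)^−120) = £1,438.22.
Loan B: at 9.625% the monthly rate is 0.0080208, so the payment is 115,500 × 0.0080208 / (1 − 1.0080208^−120) = £1,502.46.
Over 56 months: Loan A costs 56 × £1,438.22 = £80,540.32; Loan B costs 56 × £1,502.46 + £3,465.00 = £87,602.76.
Loan A is cheaper by £87,602.76 − £80,540.32 = £7,062.44.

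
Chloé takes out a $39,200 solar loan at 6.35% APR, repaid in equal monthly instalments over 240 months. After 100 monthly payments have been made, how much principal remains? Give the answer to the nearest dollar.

With monthly rate i = 6.35%/12 = 0.0052917, the balance after k of n payments is P · [(1+i)^n − (1+i)^k] / [(1+i)^n − 1].
(1+0.0052917)^240 = 3.54894934 and (1+0.0052917)^100 = 1.69515045, so the balance is 39,200 × (3.54894934 − 1.69515045) / (3.54894934 − 1) = $28,509.36.

$28,509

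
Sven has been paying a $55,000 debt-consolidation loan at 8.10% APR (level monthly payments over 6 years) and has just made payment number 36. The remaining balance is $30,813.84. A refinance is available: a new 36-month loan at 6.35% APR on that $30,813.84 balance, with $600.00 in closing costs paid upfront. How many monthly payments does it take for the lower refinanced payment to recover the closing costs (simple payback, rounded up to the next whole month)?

25 months

Current payment = 55,000 × 8.1%/12 / (1 − (1+0.0067500)^−72) = $967.02.
Refinanced payment = 30,813.84 × 0.0052917 / (1 − (1+0.0052917)^−36) = $942.31.
Monthly savings = $967.02 − $942.31 = $24.71.
Break-even = $600.00 / $24.71 = 24.28 → 25 months.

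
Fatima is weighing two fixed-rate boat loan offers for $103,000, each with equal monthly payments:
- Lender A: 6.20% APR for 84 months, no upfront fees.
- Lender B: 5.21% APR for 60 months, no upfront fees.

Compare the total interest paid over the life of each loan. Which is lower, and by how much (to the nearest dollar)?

Lender B by $10,005

Lender A: monthly rate = 6.2%/12 = 0.0051667; payment = 103,000 × 0.0051667 / (1 − (1+0.0051667)^−84) = $1,514.58.
Total interest on Lender A = 84 × $1,514.58 − $103,000 = $24,224.72.
Lender B: monthly rate = 5.21%/12 = 0.0043417; payment = 103,000 × 0.0043417 / (1 − (1+0.0043417)^−60) = $1,953.66.
Total interest on Lender B = 60 × $1,953.66 − $103,000 = $14,219.60.
Lender B is lower by $10,005.12.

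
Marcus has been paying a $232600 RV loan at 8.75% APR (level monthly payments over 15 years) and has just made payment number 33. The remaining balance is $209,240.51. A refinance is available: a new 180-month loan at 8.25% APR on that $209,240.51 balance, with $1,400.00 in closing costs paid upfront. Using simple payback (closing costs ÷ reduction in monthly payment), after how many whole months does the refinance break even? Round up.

5 months

Current payment = 232,600 × 8.75%/12 / (1 − (1+0.0072917)^−180) = $2,324.72.
Refinanced payment = 209,240.51 × 0.0068750 / (1 − (1+0.0068750)^−180) = $2,029.93.
Monthly savings = $2,324.72 − $2,029.93 = $294.79.
Break-even = $1,400.00 / $294.79 = 4.75 → 5 months.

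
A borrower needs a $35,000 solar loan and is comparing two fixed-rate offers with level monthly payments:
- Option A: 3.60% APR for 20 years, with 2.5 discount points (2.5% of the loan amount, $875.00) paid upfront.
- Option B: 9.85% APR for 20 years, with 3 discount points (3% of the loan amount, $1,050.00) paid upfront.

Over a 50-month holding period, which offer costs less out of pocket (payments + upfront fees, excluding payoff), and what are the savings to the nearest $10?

Option A by $6,650

Option A: at 3.60% the monthly rate is 0.0030000, so the payment is 35,000 × 0.0030000 / (1 − 1.0030000^−240) = $204.79.
Option B: at 9.85% the monthly rate is 0.0082083, so the payment is 35,000 × 0.0082083 / (1 − 1.0082083^−240) = $334.29.
Over 50 months: Option A costs 50 × $204.79 + $875.00 = $11,114.50; Option B costs 50 × $334.29 + $1,050.00 = $17,764.50.
Option A is cheaper by $17,764.50 − $11,114.50 = $6,650.00.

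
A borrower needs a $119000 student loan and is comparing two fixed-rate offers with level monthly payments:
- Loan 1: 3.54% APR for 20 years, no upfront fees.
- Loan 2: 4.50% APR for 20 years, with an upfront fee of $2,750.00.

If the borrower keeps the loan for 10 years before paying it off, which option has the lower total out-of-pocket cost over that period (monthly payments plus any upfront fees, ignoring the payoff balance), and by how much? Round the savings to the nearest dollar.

Loan 1: monthly rate = 3.54%/12 = 0.0029500; payment = 119,000 × 0.0029500 / (1 − (1+0.0029500)^−240) = $692.60.
Loan 2: at 4.50% the monthly rate is 0.0037500, so the payment is 119,000 × 0.0037500 / (1 − 1.0037500^−240) = $752.85.
Over 120 months: Loan 1 costs 120 × $692.60 = $83,112.00; Loan 2 costs 120 × $752.85 + $2,750.00 = $93,092.00.
Loan 1 is cheaper by $93,092.00 − $83,112.00 = $9,980.00.

Loan 1 by $9,980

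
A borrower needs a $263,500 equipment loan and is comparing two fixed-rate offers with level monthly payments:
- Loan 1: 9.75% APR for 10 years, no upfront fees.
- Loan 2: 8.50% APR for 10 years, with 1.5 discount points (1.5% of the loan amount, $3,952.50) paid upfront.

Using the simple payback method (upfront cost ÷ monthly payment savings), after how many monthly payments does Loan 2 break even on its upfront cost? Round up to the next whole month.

Loan 1: monthly rate = 9.75%/12 = 0.0081250; payment = 263,500 × 0.0081250 / (1 − (1+0.0081250)^−120) = $3,445.80.
Loan 2: at 8.50% the monthly rate is 0.0070833, so the payment is 263,500 × 0.0070833 / (1 − 1.0070833^−120) = $3,267.02.
Monthly savings = $3,445.80 − $3,267.02 = $178.78.
Break-even = $3,952.50 / $178.78 = 22.11 → 23 months.

23 months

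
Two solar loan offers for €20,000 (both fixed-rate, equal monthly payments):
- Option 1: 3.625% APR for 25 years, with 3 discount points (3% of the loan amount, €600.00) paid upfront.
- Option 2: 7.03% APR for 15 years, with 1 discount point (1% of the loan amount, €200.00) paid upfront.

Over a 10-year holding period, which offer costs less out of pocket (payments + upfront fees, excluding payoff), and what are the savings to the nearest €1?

Option 1 by €9,036

Option 1: at 3.625% the monthly rate is 0.0030208, so the payment is 20,000 × 0.0030208 / (1 − 1.0030208^−300) = €101.47.
Option 2: at 7.03% the monthly rate is 0.0058583, so the payment is 20,000 × 0.0058583 / (1 − 1.0058583^−180) = €180.10.
Over 120 months: Option 1 costs 120 × €101.47 + €600.00 = €12,776.40; Option 2 costs 120 × €180.10 + €200.00 = €21,812.00.
Option 1 is cheaper by €21,812.00 − €12,776.40 = €9,035.60.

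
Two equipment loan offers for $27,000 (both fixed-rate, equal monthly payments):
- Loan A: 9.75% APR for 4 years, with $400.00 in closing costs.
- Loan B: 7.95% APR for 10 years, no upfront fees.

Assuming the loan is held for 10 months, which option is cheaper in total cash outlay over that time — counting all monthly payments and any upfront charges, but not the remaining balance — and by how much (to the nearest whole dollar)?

Loan A: at 9.75% the monthly rate is 0.0081250, so the payment is 27,000 × 0.0081250 / (1 − 1.0081250^−48) = $681.55.
Loan B: monthly rate = 7.95%/12 = 0.0066250; payment = 27,000 × 0.0066250 / (1 − (1+0.0066250)^−120) = $326.87.
Over 10 months: Loan A costs 10 × $681.55 + $400.00 = $7,215.50; Loan B costs 10 × $326.87 = $3,268.70.
Loan B is cheaper by $7,215.50 − $3,268.70 = $3,946.80.

Loan B by $3,947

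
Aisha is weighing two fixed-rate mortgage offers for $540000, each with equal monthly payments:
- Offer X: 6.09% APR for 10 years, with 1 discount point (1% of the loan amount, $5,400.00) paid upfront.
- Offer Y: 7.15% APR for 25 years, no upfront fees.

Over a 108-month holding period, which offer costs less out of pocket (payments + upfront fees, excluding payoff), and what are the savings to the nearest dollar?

Offer Y by $237,720

Offer X: monthly rate = 6.09%/12 = 0.0050750; payment = 540,000 × 0.0050750 / (1 − (1+0.0050750)^−120) = $6,019.54.
Offer Y: at 7.15% the monthly rate is 0.0059583, so the payment is 540,000 × 0.0059583 / (1 − 1.0059583^−300) = $3,868.43.
Over 108 months: Offer X costs 108 × $6,019.54 + $5,400.00 = $655,510.32; Offer Y costs 108 × $3,868.43 = $417,790.44.
Offer Y is cheaper by $655,510.32 − $417,790.44 = $237,719.88.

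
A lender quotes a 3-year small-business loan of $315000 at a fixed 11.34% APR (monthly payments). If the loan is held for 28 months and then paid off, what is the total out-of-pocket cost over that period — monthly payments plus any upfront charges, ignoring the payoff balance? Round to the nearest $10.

At 11.34% the monthly rate is 0.0094500, so the payment is 315,000 × 0.0094500 / (1 − 1.0094500^−36) = $10,363.49.
Total outlay = 28 × $10,363.49 = $290,177.72.

$290,180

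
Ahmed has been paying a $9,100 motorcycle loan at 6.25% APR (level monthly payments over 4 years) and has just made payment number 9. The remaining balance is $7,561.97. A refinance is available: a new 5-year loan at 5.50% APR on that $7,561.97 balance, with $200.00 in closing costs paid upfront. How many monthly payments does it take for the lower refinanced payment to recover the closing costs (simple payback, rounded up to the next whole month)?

Current payment = 9,100 × 6.25%/12 / (1 − (1+0.0052083)^−48) = $214.76.
Refinanced payment = 7,561.97 × 0.0045833 / (1 − (1+0.0045833)^−60) = $144.44.
Monthly savings = $214.76 − $144.44 = $70.32.
Break-even = $200.00 / $70.32 = 2.84 → 3 months.

3 months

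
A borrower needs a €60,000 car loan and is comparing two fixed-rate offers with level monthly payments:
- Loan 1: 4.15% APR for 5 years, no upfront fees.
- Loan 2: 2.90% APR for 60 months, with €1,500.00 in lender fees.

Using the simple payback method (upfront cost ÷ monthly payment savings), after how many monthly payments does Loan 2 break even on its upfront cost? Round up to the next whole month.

45 months

Loan 1: monthly rate = 4.15%/12 = 0.0034583; payment = 60,000 × 0.0034583 / (1 − (1+0.0034583)^−60) = €1,109.06.
Loan 2: at 2.90% the monthly rate is 0.0024167, so the payment is 60,000 × 0.0024167 / (1 − 1.0024167^−60) = €1,075.46.
Monthly savings = €1,109.06 − €1,075.46 = €33.60.
Break-even = €1,500.00 / €33.60 = 44.64 → 45 months.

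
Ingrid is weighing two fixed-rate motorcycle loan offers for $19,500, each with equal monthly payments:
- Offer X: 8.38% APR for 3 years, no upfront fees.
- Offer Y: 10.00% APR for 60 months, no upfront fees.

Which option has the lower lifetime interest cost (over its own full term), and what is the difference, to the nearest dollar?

Offer X by $2,738

Offer X: monthly rate = 8.38%/12 = 0.0069833; payment = 19,500 × 0.0069833 / (1 − (1+0.0069833)^−36) = $614.48.
Total interest on Offer X = 36 × $614.48 − $19,500 = $2,621.28.
Offer Y: at 10.00% the monthly rate is 0.0083333, so the payment is 19,500 × 0.0083333 / (1 − 1.0083333^−60) = $414.32.
Total interest on Offer Y = 60 × $414.32 − $19,500 = $5,359.20.
Offer X is lower by $2,737.92.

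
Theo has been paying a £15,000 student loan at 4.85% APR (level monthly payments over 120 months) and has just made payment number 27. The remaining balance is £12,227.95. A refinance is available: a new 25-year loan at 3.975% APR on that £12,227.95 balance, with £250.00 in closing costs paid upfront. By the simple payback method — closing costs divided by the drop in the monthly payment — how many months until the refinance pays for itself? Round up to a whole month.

Current payment = 15,000 × 4.85%/12 / (1 − (1+0.0040417)^−120) = £158.00.
Refinanced payment = 12,227.95 × 0.0033125 / (1 − (1+0.0033125)^−300) = £64.37.
Monthly savings = £158.00 − £64.37 = £93.63.
Break-even = £250.00 / £93.63 = 2.67 → 3 months.

3 months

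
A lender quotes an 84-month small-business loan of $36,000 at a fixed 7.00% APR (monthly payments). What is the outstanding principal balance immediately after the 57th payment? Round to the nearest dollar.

With monthly rate i = 7%/12 = 0.0058333, the balance after k of n payments is P · [(1+i)^n − (1+i)^k] / [(1+i)^n − 1].
(1+0.0058333)^84 = 1.62999405 and (1+0.0058333)^57 = 1.39310346, so the balance is 36,000 × (1.62999405 − 1.39310346) / (1.62999405 − 1) = $13,536.73.

$13,537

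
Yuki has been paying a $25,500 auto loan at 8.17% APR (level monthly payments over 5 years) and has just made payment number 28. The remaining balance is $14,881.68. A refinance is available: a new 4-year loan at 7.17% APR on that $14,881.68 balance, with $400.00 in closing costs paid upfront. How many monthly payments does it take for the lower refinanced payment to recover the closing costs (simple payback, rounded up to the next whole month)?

Current payment = 25,500 × 8.17%/12 / (1 − (1+0.0068083)^−60) = $519.13.
Refinanced payment = 14,881.68 × 0.0059750 / (1 − (1+0.0059750)^−48) = $357.54.
Monthly savings = $519.13 − $357.54 = $161.59.
Break-even = $400.00 / $161.59 = 2.48 → 3 months.

3 months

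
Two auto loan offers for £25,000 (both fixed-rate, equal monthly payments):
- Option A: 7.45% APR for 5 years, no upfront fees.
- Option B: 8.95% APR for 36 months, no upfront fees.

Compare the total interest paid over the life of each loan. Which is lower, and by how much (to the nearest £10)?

Option B by £1,420

Option A: monthly rate = 7.45%/12 = 0.0062083; payment = 25,000 × 0.0062083 / (1 − (1+0.0062083)^−60) = £500.35.
Total interest on Option A = 60 × £500.35 − £25,000 = £5,021.00.
Option B: monthly rate = 8.95%/12 = 0.0074583; payment = 25,000 × 0.0074583 / (1 − (1+0.0074583)^−36) = £794.41.
Total interest on Option B = 36 × £794.41 − £25,000 = £3,598.76.
Option B is lower by £1,422.24.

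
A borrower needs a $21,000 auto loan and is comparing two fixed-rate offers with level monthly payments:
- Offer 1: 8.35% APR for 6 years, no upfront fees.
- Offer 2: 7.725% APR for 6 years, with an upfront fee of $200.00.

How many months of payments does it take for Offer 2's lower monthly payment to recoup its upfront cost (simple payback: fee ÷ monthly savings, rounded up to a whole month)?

32 months

Offer 1: at 8.35% the monthly rate is 0.0069583, so the payment is 21,000 × 0.0069583 / (1 − 1.0069583^−72) = $371.80.
Offer 2: monthly rate = 7.725%/12 = 0.0064375; payment = 21,000 × 0.0064375 / (1 − (1+0.0064375)^−72) = $365.38.
Monthly savings = $371.80 − $365.38 = $6.42.
Break-even = $200.00 / $6.42 = 31.15 → 32 months.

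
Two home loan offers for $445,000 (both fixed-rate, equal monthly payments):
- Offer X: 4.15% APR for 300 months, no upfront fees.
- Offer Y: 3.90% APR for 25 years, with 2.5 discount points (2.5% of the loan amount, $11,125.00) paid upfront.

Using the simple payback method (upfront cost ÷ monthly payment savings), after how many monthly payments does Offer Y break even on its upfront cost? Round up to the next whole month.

Offer X: monthly rate = 4.15%/12 = 0.0034583; payment = 445,000 × 0.0034583 / (1 − (1+0.0034583)^−300) = $2,385.89.
Offer Y: at 3.90% the monthly rate is 0.0032500, so the payment is 445,000 × 0.0032500 / (1 − 1.0032500^−300) = $2,324.37.
Monthly savings = $2,385.89 − $2,324.37 = $61.52.
Break-even = $11,125.00 / $61.52 = 180.84 → 181 months.

181 months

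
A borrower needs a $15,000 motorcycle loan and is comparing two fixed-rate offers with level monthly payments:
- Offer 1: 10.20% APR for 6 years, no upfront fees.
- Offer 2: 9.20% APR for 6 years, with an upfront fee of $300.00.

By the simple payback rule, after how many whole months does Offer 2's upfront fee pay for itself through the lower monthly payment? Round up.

40 months

Offer 1: at 10.20% the monthly rate is 0.0085000, so the payment is 15,000 × 0.0085000 / (1 − 1.0085000^−72) = $279.40.
Offer 2: at 9.20% the monthly rate is 0.0076667, so the payment is 15,000 × 0.0076667 / (1 − 1.0076667^−72) = $271.87.
Monthly savings = $279.40 − $271.87 = $7.53.
Break-even = $300.00 / $7.53 = 39.84 → 40 months.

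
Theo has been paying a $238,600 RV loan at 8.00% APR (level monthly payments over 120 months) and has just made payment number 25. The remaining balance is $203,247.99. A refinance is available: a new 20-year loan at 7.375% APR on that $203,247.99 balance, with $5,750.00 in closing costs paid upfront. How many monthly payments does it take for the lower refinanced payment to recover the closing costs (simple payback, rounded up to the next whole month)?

5 months

Current payment = 238,600 × 8%/12 / (1 − (1+0.0066667)^−120) = $2,894.88.
Refinanced payment = 203,247.99 × 0.0061458 / (1 − (1+0.0061458)^−240) = $1,621.85.
Monthly savings = $2,894.88 − $1,621.85 = $1,273.03.
Break-even = $5,750.00 / $1,273.03 = 4.52 → 5 months.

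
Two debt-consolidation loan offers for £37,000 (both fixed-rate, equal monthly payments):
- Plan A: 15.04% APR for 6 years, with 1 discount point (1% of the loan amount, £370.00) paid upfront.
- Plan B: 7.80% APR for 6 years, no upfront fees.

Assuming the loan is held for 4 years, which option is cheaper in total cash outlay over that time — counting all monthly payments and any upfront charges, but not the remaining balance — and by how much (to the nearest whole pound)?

Plan B by £6,996

Plan A: at 15.04% the monthly rate is 0.0125333, so the payment is 37,000 × 0.0125333 / (1 − 1.0125333^−72) = £783.17.
Plan B: at 7.80% the monthly rate is 0.0065000, so the payment is 37,000 × 0.0065000 / (1 − 1.0065000^−72) = £645.12.
Over 48 months: Plan A costs 48 × £783.17 + £370.00 = £37,962.16; Plan B costs 48 × £645.12 = £30,965.76.
Plan B is cheaper by £37,962.16 − £30,965.76 = £6,996.40.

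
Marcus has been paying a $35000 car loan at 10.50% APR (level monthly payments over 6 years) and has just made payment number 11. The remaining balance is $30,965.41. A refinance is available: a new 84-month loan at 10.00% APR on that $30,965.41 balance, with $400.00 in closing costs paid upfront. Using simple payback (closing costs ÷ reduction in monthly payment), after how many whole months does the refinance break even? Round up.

Current payment = 35,000 × 10.5%/12 / (1 − (1+0.0087500)^−72) = $657.26.
Refinanced payment = 30,965.41 × 0.0083333 / (1 − (1+0.0083333)^−84) = $514.06.
Monthly savings = $657.26 − $514.06 = $143.20.
Break-even = $400.00 / $143.20 = 2.79 → 3 months.

3 months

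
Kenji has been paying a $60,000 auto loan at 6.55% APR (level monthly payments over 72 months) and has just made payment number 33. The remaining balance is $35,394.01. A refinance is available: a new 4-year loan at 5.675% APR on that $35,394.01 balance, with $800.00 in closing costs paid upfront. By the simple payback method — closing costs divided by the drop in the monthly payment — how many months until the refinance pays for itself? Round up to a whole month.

5 months

Current payment = 60,000 × 6.55%/12 / (1 − (1+0.0054583)^−72) = $1,010.02.
Refinanced payment = 35,394.01 × 0.0047292 / (1 − (1+0.0047292)^−48) = $825.97.
Monthly savings = $1,010.02 − $825.97 = $184.05.
Break-even = $800.00 / $184.05 = 4.35 → 5 months.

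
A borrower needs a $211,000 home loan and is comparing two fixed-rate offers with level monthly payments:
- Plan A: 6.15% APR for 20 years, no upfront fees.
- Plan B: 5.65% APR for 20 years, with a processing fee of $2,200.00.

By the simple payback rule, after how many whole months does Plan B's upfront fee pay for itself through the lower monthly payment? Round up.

Plan A: at 6.15% the monthly rate is 0.0051250, so the payment is 211,000 × 0.0051250 / (1 − 1.0051250^−240) = $1,529.99.
Plan B: at 5.65% the monthly rate is 0.0047083, so the payment is 211,000 × 0.0047083 / (1 − 1.0047083^−240) = $1,469.38.
Monthly savings = $1,529.99 − $1,469.38 = $60.61.
Break-even = $2,200.00 / $60.61 = 36.30 → 37 months.

37 months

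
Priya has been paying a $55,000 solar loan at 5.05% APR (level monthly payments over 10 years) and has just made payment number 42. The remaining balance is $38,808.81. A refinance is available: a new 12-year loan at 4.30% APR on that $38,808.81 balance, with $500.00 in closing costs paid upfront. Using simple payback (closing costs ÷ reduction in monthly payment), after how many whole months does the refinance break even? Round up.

Current payment = 55,000 × 5.05%/12 / (1 − (1+0.0042083)^−120) = $584.71.
Refinanced payment = 38,808.81 × 0.0035833 / (1 − (1+0.0035833)^−144) = $345.46.
Monthly savings = $584.71 − $345.46 = $239.25.
Break-even = $500.00 / $239.25 = 2.09 → 3 months.

3 months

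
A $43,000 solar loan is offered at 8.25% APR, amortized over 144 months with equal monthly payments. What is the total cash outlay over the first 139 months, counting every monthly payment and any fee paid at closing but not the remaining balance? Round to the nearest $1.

Monthly rate = 8.25%/12 = 0.0068750; payment = 43,000 × 0.0068750 / (1 − (1+0.0068750)^−144) = $471.37.
Total outlay = 139 × $471.37 = $65,520.43.

$65,520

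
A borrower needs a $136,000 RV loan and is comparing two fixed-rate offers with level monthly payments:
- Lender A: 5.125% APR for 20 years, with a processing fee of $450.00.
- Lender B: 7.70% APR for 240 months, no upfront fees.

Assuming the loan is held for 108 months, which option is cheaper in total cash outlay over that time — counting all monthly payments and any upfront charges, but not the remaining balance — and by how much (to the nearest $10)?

Lender A by $21,730

Lender A: monthly rate = 5.125%/12 = 0.0042708; payment = 136,000 × 0.0042708 / (1 − (1+0.0042708)^−240) = $906.96.
Lender B: monthly rate = 7.7%/12 = 0.0064167; payment = 136,000 × 0.0064167 / (1 − (1+0.0064167)^−240) = $1,112.30.
Over 108 months: Lender A costs 108 × $906.96 + $450.00 = $98,401.68; Lender B costs 108 × $1,112.30 = $120,128.40.
Lender A is cheaper by $120,128.40 − $98,401.68 = $21,726.72.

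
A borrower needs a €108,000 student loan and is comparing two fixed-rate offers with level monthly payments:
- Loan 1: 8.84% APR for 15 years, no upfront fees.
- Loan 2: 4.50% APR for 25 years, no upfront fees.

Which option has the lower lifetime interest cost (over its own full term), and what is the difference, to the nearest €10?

Loan 1: at 8.84% the monthly rate is 0.0073667, so the payment is 108,000 × 0.0073667 / (1 − 1.0073667^−180) = €1,085.15.
Total interest on Loan 1 = 180 × €1,085.15 − €108,000 = €87,327.00.
Loan 2: monthly rate = 4.5%/12 = 0.0037500; payment = 108,000 × 0.0037500 / (1 − (1+0.0037500)^−300) = €600.30.
Total interest on Loan 2 = 300 × €600.30 − €108,000 = €72,090.00.
Loan 2 is lower by €15,237.00.

Loan 2 by €15,240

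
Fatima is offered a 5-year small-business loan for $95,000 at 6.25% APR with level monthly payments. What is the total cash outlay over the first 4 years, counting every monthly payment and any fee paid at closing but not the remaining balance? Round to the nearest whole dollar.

Monthly rate = 6.25%/12 = 0.0052083; payment = 95,000 × 0.0052083 / (1 − (1+0.0052083)^−60) = $1,847.68.
Total outlay = 48 × $1,847.68 = $88,688.64.

$88,689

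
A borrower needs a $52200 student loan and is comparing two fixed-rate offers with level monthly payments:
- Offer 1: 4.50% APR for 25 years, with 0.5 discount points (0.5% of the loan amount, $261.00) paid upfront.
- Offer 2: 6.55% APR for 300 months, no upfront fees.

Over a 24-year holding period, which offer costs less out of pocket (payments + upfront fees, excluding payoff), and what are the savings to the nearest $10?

Offer 1: at 4.50% the monthly rate is 0.0037500, so the payment is 52,200 × 0.0037500 / (1 − 1.0037500^−300) = $290.14.
Offer 2: at 6.55% the monthly rate is 0.0054583, so the payment is 52,200 × 0.0054583 / (1 − 1.0054583^−300) = $354.09.
Over 288 months: Offer 1 costs 288 × $290.14 + $261.00 = $83,821.32; Offer 2 costs 288 × $354.09 = $101,977.92.
Offer 1 is cheaper by $101,977.92 − $83,821.32 = $18,156.60.

Offer 1 by $18,160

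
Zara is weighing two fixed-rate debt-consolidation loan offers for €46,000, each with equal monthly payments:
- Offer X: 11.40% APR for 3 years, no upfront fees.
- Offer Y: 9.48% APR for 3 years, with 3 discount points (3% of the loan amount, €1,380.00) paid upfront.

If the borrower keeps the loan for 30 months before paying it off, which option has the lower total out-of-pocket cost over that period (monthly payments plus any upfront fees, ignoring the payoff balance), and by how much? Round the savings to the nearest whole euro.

Offer X by €131

Offer X: at 11.40% the monthly rate is 0.0095000, so the payment is 46,000 × 0.0095000 / (1 − 1.0095000^−36) = €1,514.71.
Offer Y: monthly rate = 9.48%/12 = 0.0079000; payment = 46,000 × 0.0079000 / (1 − (1+0.0079000)^−36) = €1,473.09.
Over 30 months: Offer X costs 30 × €1,514.71 = €45,441.30; Offer Y costs 30 × €1,473.09 + €1,380.00 = €45,572.70.
Offer X is cheaper by €45,572.70 − €45,441.30 = €131.40.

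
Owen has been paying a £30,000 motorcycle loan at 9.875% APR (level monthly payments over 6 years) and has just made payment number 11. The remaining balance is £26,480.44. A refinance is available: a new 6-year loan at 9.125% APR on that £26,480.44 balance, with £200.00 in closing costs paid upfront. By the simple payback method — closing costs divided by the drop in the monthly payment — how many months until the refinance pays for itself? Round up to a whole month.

Current payment = 30,000 × 9.875%/12 / (1 − (1+0.0082292)^−72) = £553.89.
Refinanced payment = 26,480.44 × 0.0076042 / (1 − (1+0.0076042)^−72) = £478.97.
Monthly savings = £553.89 − £478.97 = £74.92.
Break-even = £200.00 / £74.92 = 2.67 → 3 months.

3 months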